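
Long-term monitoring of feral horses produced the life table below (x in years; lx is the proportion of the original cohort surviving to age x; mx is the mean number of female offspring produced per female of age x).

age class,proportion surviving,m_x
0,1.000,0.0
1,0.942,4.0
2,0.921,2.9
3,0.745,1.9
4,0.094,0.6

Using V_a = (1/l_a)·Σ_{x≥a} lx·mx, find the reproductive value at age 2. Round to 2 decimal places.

lx·mx for x ≥ 2: 2.6709, 1.4155, 0.0564 → sum = 4.1428
V_2 = 4.1428 / l_2 = 4.1428 / 0.921 = 4.498154… → 4.50

4.50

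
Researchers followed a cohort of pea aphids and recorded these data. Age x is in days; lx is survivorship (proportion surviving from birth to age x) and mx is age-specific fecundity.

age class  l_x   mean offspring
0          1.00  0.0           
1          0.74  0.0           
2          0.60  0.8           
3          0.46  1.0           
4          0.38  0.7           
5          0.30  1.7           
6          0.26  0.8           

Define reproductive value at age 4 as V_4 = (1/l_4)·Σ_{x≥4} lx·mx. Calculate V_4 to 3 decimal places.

2.589

lx·mx for x ≥ 4: 0.266, 0.51, 0.208 → sum = 0.984
V_4 = 0.984 / l_4 = 0.984 / 0.38 = 2.589474… → 2.589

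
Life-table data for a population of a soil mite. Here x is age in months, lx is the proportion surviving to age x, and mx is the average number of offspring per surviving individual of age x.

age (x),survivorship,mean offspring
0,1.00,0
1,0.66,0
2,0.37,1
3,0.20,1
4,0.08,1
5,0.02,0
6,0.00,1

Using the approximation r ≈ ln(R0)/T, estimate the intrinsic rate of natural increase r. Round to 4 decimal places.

-0.1687

R0 = Σ lx·mx = 0 + 0 + 0.37 + 0.2 + 0.08 + 0 + 0 = 0.65
Σ x·lx·mx = 1.66; T = 1.66/0.65 = 2.55385…
r ≈ ln(R0)/T = ln(0.65)/2.55385… = -0.16868… → -0.1687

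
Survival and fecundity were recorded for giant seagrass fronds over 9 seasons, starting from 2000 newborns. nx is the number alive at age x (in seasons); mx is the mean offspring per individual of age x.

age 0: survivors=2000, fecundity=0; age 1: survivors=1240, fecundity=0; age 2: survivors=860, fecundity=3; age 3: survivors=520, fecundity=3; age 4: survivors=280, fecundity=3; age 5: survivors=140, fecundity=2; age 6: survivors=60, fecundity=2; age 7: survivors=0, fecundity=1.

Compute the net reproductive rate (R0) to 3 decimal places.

2.690

lx = nx/n0 = nx/2000: 1, 0.62, 0.43, 0.26, 0.14, 0.07, 0.03, 0
lx·mx by age: 0, 0, 1.29, 0.78, 0.42, 0.14, 0.06, 0
R0 = Σ lx·mx = 2.69 → 2.690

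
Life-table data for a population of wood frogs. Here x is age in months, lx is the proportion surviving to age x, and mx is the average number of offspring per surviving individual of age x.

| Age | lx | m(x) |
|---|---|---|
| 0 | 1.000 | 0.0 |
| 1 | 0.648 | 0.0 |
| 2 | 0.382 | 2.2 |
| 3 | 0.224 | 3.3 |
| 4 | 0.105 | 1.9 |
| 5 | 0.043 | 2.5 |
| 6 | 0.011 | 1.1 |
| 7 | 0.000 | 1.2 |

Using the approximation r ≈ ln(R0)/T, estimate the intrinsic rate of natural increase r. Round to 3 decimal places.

R0 = Σ lx·mx = 0 + 0 + 0.8404 + 0.7392 + 0.1995 + 0.1075 + 0.0121 + 0 = 1.8987
Σ x·lx·mx = 5.3065; T = 5.3065/1.8987 = 2.79481…
r ≈ ln(R0)/T = ln(1.8987)/2.79481… = 0.22941… → 0.229

0.229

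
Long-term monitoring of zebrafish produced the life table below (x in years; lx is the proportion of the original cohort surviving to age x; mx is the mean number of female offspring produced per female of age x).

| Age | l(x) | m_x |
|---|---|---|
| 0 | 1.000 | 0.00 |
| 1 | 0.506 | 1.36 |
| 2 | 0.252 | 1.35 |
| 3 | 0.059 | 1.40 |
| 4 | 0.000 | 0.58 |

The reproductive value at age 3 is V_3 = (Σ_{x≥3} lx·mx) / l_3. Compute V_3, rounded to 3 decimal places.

1.400

lx·mx for x ≥ 3: 0.0826, 0 → sum = 0.0826
V_3 = 0.0826 / l_3 = 0.0826 / 0.059 = 1.4 → 1.400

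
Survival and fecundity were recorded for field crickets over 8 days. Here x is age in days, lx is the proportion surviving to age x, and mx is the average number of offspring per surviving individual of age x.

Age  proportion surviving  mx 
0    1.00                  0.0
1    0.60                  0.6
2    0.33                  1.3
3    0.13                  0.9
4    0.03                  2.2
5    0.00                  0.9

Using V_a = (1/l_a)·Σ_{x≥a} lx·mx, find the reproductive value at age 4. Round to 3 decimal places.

2.200

lx·mx for x ≥ 4: 0.066, 0 → sum = 0.066
V_4 = 0.066 / l_4 = 0.066 / 0.03 = 2.2 → 2.200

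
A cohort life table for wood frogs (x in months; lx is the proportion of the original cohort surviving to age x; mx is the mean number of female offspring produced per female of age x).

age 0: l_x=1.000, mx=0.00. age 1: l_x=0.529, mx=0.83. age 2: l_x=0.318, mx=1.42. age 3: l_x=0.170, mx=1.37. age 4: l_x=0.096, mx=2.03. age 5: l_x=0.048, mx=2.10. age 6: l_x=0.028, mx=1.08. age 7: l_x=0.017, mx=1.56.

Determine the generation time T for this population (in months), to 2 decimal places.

2.50

lx·mx: 0, 0.43907, 0.45156, 0.2329, 0.19488, 0.1008, 0.03024, 0.02652 → R0 = 1.47597
x·lx·mx: 0, 0.43907, 0.90312, 0.6987, 0.77952, 0.504, 0.18144, 0.18564 → Σ = 3.69149
T = 3.69149 / 1.47597 = 2.50106… → 2.50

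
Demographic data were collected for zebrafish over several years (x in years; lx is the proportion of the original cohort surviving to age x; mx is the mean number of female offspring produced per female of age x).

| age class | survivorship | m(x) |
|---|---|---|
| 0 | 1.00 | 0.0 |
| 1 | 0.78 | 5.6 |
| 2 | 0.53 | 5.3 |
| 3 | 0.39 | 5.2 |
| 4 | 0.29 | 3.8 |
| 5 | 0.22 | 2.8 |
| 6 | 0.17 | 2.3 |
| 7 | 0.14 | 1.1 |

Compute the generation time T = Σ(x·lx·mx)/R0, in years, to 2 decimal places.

2.35

lx·mx: 0, 4.368, 2.809, 2.028, 1.102, 0.616, 0.391, 0.154 → R0 = 11.468
x·lx·mx: 0, 4.368, 5.618, 6.084, 4.408, 3.08, 2.346, 1.078 → Σ = 26.982
T = 26.982 / 11.468 = 2.352808… → 2.35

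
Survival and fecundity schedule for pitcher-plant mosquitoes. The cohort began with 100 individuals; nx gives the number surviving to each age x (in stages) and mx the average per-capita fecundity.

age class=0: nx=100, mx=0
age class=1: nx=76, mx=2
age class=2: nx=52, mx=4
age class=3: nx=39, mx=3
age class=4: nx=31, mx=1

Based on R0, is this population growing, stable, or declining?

growing

lx = nx/n0 = nx/100: 1, 0.76, 0.52, 0.39, 0.31
R0 = Σ lx·mx = 0 + 1.52 + 2.08 + 1.17 + 0.31 = 5.08
R0 > 1, so the population is growing.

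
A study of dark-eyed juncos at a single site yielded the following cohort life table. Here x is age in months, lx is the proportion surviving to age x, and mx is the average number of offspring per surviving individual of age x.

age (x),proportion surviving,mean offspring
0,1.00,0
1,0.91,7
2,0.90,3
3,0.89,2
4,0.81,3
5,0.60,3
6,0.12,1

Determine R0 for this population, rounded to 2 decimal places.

lx·mx by age: 0, 6.37, 2.7, 1.78, 2.43, 1.8, 0.12
R0 = Σ lx·mx = 15.2 → 15.20

15.20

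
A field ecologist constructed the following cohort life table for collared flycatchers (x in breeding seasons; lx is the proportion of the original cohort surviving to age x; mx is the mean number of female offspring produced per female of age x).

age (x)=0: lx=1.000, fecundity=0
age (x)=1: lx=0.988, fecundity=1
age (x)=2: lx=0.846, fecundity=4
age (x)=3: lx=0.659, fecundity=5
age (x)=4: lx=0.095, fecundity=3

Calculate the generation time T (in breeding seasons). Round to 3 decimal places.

lx·mx: 0, 0.988, 3.384, 3.295, 0.285 → R0 = 7.952
x·lx·mx: 0, 0.988, 6.768, 9.885, 1.14 → Σ = 18.781
T = 18.781 / 7.952 = 2.361796… → 2.362

2.362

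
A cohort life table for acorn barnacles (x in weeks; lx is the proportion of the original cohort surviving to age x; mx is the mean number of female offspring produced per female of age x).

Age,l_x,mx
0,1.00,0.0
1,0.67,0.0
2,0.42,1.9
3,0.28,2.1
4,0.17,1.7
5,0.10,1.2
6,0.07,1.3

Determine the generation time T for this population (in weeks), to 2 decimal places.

lx·mx: 0, 0, 0.798, 0.588, 0.289, 0.12, 0.091 → R0 = 1.886
x·lx·mx: 0, 0, 1.596, 1.764, 1.156, 0.6, 0.546 → Σ = 5.662
T = 5.662 / 1.886 = 3.002121… → 3.00

3.00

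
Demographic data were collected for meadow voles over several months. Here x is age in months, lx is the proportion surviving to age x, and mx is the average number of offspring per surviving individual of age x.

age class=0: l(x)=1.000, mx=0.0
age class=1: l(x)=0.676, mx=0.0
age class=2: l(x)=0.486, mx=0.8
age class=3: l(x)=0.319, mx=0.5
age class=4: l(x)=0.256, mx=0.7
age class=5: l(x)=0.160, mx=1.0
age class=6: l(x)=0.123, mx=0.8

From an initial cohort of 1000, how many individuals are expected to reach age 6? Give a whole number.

Expected survivors = N0 · l_6 = 1000 × 0.123 = 123 → 123

123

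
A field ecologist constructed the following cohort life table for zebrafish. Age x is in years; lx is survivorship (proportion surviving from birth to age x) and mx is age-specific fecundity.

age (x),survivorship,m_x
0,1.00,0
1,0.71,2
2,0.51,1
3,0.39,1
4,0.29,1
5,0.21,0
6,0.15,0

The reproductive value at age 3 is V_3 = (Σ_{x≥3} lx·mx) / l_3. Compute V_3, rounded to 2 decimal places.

1.74

lx·mx for x ≥ 3: 0.39, 0.29, 0, 0 → sum = 0.68
V_3 = 0.68 / l_3 = 0.68 / 0.39 = 1.74359… → 1.74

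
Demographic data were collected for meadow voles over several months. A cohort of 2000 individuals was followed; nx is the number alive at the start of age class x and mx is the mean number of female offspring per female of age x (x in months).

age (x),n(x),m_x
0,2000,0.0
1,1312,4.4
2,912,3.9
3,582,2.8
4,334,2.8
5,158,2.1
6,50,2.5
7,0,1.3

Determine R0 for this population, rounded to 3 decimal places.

6.176

lx = nx/n0 = nx/2000: 1, 0.656, 0.456, 0.291, 0.167, 0.079, 0.025, 0
lx·mx by age: 0, 2.8864, 1.7784, 0.8148, 0.4676, 0.1659, 0.0625, 0
R0 = Σ lx·mx = 6.1756 → 6.176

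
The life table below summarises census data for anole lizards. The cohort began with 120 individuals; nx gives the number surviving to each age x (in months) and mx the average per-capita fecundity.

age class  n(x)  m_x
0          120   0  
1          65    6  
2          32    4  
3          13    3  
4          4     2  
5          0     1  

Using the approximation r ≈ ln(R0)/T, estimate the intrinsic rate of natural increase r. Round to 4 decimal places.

1.1011

lx = nx/n0 = nx/120: 1, 0.54167…, 0.26667…, 0.10833…, 0.03333…, 0
R0 = Σ lx·mx = 0 + 3.25… + 1.06667… + 0.325… + 0.06667… + 0 = 4.708333…
Σ x·lx·mx = 6.625…; T = 6.625…/4.708333… = 1.40708…
r ≈ ln(R0)/T = ln(4.708333…)/1.40708… = 1.101099… → 1.1011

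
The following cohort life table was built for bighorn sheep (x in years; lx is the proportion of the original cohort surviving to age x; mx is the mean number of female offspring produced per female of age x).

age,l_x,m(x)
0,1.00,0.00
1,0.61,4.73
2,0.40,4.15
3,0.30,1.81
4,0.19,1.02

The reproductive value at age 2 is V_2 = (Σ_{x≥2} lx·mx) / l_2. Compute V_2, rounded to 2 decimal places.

5.99

lx·mx for x ≥ 2: 1.66, 0.543, 0.1938 → sum = 2.3968
V_2 = 2.3968 / l_2 = 2.3968 / 0.4 = 5.992 → 5.99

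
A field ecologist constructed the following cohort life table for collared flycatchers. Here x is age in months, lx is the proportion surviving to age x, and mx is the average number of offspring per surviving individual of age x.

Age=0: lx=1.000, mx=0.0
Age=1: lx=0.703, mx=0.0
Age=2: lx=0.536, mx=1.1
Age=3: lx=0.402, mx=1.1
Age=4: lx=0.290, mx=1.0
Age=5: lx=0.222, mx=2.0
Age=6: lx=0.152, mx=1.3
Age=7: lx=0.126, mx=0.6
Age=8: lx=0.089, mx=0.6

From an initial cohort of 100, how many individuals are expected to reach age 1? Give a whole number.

Expected survivors = N0 · l_1 = 100 × 0.703 = 70.3 → 70

70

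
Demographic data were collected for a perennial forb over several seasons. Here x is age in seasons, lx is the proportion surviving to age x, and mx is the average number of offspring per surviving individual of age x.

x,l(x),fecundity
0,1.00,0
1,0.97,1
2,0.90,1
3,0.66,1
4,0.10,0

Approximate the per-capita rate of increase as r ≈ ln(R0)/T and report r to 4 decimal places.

R0 = Σ lx·mx = 0 + 0.97 + 0.9 + 0.66 + 0 = 2.53
Σ x·lx·mx = 4.75; T = 4.75/2.53 = 1.87747…
r ≈ ln(R0)/T = ln(2.53)/1.87747… = 0.494399… → 0.4944

0.4944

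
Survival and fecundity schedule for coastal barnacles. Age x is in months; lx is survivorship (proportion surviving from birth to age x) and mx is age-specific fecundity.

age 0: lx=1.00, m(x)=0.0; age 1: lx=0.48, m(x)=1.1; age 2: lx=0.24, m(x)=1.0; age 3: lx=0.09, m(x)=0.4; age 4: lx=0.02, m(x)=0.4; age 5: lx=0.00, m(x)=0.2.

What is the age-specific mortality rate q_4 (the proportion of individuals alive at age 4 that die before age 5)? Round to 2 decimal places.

1.00

q_4 = (l_4 − l_5) / l_4 = (0.02 − 0) / 0.02
     = 0.02 / 0.02 = 1 → 1.00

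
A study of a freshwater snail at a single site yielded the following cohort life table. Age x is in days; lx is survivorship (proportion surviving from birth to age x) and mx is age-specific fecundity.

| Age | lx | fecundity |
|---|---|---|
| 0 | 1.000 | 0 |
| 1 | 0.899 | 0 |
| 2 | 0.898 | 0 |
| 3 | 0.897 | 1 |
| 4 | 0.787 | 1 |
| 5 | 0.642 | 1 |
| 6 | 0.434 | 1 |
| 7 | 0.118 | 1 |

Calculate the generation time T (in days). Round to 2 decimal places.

lx·mx: 0, 0, 0, 0.897, 0.787, 0.642, 0.434, 0.118 → R0 = 2.878
x·lx·mx: 0, 0, 0, 2.691, 3.148, 3.21, 2.604, 0.826 → Σ = 12.479
T = 12.479 / 2.878 = 4.335997… → 4.34

4.34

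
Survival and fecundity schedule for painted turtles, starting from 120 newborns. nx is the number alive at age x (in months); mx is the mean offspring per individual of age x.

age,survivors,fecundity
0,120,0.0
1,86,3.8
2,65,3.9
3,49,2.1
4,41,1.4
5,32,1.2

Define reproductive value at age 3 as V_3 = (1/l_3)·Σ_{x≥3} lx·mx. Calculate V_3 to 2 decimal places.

lx = nx/n0 = nx/120: 1, 0.71667…, 0.54167…, 0.40833…, 0.34167…, 0.26667…
lx·mx for x ≥ 3: 0.8575…, 0.478333…, 0.32… → sum = 1.655833…
V_3 = 1.655833… / l_3 = 1.655833… / 0.408333… = 4.055102… → 4.06

4.06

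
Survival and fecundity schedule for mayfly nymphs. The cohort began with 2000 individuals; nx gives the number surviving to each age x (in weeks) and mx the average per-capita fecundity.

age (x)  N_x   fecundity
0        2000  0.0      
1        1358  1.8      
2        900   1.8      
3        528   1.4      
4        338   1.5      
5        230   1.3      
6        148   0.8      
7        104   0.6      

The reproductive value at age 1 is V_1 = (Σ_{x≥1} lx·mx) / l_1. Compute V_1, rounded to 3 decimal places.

lx = nx/n0 = nx/2000: 1, 0.679, 0.45, 0.264, 0.169, 0.115, 0.074, 0.052
lx·mx for x ≥ 1: 1.2222, 0.81, 0.3696, 0.2535, 0.1495, 0.0592, 0.0312 → sum = 2.8952
V_1 = 2.8952 / l_1 = 2.8952 / 0.679 = 4.263918… → 4.264

4.264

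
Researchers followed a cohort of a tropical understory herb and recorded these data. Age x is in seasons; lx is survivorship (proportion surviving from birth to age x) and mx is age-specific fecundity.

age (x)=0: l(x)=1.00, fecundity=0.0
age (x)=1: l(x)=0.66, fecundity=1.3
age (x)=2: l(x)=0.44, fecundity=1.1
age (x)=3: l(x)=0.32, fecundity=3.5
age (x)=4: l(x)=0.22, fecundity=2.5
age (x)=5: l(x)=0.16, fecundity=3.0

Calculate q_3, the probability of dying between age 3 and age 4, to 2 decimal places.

q_3 = (l_3 − l_4) / l_3 = (0.32 − 0.22) / 0.32
     = 0.1 / 0.32 = 0.3125 → 0.31

0.31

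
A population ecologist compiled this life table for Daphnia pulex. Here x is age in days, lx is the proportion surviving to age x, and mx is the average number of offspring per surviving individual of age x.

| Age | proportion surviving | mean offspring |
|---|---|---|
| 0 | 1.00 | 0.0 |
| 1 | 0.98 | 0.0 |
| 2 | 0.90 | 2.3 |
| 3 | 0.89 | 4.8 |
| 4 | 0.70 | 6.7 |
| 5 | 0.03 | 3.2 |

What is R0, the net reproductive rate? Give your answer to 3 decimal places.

11.128

lx·mx by age: 0, 0, 2.07, 4.272, 4.69, 0.096
R0 = Σ lx·mx = 11.128 → 11.128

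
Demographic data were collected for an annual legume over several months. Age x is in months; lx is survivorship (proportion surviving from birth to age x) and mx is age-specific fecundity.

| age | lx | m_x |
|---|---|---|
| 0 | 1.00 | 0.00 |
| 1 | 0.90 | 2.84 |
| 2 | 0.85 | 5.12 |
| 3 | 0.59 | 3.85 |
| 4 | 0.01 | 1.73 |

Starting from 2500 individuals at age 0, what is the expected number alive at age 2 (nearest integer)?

2125

Expected survivors = N0 · l_2 = 2500 × 0.85 = 2125 → 2125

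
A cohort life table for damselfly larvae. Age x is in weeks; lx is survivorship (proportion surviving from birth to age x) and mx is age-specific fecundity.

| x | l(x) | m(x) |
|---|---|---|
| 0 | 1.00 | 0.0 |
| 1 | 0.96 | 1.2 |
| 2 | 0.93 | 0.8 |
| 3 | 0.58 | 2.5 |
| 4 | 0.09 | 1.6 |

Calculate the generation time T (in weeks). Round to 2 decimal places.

2.17

lx·mx: 0, 1.152, 0.744, 1.45, 0.144 → R0 = 3.49
x·lx·mx: 0, 1.152, 1.488, 4.35, 0.576 → Σ = 7.566
T = 7.566 / 3.49 = 2.167908… → 2.17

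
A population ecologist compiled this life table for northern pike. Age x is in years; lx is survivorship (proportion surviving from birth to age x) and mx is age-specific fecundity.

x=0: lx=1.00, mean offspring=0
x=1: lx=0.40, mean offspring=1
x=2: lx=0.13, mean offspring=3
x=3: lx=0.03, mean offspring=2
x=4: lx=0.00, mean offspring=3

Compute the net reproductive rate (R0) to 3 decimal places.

0.850

lx·mx by age: 0, 0.4, 0.39, 0.06, 0
R0 = Σ lx·mx = 0.85 → 0.850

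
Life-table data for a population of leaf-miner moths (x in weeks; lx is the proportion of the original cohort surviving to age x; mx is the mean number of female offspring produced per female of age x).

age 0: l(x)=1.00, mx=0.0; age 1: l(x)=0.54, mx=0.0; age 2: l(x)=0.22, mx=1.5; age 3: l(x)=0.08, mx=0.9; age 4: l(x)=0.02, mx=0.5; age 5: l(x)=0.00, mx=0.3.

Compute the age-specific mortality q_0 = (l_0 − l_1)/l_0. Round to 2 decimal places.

0.46

q_0 = (l_0 − l_1) / l_0 = (1 − 0.54) / 1
     = 0.46 / 1 = 0.46 → 0.46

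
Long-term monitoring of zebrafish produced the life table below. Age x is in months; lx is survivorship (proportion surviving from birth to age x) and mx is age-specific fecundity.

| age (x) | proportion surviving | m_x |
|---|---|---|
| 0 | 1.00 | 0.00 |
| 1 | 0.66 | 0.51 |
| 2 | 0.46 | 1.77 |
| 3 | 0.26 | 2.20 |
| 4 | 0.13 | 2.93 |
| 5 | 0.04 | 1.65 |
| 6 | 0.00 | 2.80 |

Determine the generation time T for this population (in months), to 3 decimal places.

2.551

lx·mx: 0, 0.3366, 0.8142, 0.572, 0.3809, 0.066, 0 → R0 = 2.1697
x·lx·mx: 0, 0.3366, 1.6284, 1.716, 1.5236, 0.33, 0 → Σ = 5.5346
T = 5.5346 / 2.1697 = 2.55086… → 2.551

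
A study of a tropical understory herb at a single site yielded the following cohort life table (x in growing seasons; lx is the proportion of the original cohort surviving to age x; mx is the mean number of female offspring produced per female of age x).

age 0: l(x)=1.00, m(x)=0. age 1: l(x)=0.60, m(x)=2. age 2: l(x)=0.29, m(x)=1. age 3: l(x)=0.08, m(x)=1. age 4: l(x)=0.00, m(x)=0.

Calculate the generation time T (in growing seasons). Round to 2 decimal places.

1.29

lx·mx: 0, 1.2, 0.29, 0.08, 0 → R0 = 1.57
x·lx·mx: 0, 1.2, 0.58, 0.24, 0 → Σ = 2.02
T = 2.02 / 1.57 = 1.286624… → 1.29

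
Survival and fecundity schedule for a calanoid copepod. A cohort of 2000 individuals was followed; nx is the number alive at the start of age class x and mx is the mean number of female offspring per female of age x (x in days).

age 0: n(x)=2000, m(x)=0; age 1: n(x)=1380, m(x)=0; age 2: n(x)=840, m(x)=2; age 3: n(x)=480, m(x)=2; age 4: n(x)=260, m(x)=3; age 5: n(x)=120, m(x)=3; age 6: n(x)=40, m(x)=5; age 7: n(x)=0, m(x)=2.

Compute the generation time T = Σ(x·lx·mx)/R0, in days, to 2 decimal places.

3.11

lx = nx/n0 = nx/2000: 1, 0.69, 0.42, 0.24, 0.13, 0.06, 0.02, 0
lx·mx: 0, 0, 0.84, 0.48, 0.39, 0.18, 0.1, 0 → R0 = 1.99
x·lx·mx: 0, 0, 1.68, 1.44, 1.56, 0.9, 0.6, 0 → Σ = 6.18
T = 6.18 / 1.99 = 3.105528… → 3.11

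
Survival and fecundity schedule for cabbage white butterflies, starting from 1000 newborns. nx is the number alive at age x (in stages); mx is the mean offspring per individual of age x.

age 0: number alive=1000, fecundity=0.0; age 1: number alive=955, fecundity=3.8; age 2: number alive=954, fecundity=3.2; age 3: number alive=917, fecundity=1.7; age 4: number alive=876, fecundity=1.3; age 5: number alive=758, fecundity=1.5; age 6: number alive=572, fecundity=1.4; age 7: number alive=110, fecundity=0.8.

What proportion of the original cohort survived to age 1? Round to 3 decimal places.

l_1 = n_1/n_0 = 955/1000 = 0.955 → 0.955

0.955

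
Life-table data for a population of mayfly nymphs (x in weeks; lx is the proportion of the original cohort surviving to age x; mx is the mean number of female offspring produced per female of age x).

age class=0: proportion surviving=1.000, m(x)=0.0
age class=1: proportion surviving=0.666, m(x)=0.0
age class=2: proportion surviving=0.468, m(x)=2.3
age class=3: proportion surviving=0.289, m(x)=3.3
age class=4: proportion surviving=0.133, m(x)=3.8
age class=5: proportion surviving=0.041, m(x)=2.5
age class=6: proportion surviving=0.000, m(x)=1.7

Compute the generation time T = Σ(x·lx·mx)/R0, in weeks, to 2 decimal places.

2.86

lx·mx: 0, 0, 1.0764, 0.9537, 0.5054, 0.1025, 0 → R0 = 2.638
x·lx·mx: 0, 0, 2.1528, 2.8611, 2.0216, 0.5125, 0 → Σ = 7.548
T = 7.548 / 2.638 = 2.861259… → 2.86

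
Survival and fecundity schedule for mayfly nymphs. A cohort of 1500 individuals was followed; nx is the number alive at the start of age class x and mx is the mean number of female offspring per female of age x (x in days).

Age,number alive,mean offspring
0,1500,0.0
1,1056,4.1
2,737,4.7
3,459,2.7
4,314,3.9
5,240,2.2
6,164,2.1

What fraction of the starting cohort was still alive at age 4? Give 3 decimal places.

l_4 = n_4/n_0 = 314/1500 = 0.209333… → 0.209

0.209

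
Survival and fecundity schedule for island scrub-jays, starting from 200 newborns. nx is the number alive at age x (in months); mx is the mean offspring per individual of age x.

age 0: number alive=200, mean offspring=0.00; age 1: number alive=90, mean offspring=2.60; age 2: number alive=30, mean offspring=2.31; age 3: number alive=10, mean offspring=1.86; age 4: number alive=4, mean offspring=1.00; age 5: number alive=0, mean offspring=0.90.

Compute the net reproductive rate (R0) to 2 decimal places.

1.63

lx = nx/n0 = nx/200: 1, 0.45, 0.15, 0.05, 0.02, 0
lx·mx by age: 0, 1.17, 0.3465, 0.093, 0.02, 0
R0 = Σ lx·mx = 1.6295 → 1.63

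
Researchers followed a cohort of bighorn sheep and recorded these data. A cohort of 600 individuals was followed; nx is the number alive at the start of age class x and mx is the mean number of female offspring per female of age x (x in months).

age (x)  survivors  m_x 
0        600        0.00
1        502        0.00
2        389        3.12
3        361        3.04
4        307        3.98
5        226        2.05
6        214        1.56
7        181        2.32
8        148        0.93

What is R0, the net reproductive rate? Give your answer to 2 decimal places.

lx = nx/n0 = nx/600: 1, 0.83667…, 0.64833…, 0.60167…, 0.51167…, 0.37667…, 0.35667…, 0.30167…, 0.24667…
lx·mx by age: 0, 0, 2.0228…, 1.829067…, 2.036433…, 0.772167…, 0.5564…, 0.699867…, 0.2294…
R0 = Σ lx·mx = 8.146133… → 8.15

8.15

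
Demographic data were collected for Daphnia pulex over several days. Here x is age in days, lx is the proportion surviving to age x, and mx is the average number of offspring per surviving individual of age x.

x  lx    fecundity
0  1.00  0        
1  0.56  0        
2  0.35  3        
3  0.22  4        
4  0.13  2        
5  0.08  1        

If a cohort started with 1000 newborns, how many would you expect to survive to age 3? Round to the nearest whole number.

220

Expected survivors = N0 · l_3 = 1000 × 0.22 = 220 → 220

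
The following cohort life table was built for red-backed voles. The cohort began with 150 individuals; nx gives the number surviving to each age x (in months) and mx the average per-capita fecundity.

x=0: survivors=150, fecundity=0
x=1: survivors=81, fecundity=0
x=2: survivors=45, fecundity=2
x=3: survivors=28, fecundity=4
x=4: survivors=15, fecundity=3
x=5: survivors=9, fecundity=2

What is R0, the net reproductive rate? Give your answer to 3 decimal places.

1.767

lx = nx/n0 = nx/150: 1, 0.54, 0.3, 0.18667…, 0.1, 0.06
lx·mx by age: 0, 0, 0.6, 0.746667…, 0.3, 0.12
R0 = Σ lx·mx = 1.766667… → 1.767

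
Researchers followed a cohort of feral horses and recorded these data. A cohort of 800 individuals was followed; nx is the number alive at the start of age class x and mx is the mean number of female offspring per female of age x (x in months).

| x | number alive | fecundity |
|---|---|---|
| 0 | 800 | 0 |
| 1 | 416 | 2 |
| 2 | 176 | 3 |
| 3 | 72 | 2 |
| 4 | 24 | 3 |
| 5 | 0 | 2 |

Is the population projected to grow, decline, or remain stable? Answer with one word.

growing

lx = nx/n0 = nx/800: 1, 0.52, 0.22, 0.09, 0.03, 0
R0 = Σ lx·mx = 0 + 1.04 + 0.66 + 0.18 + 0.09 + 0 = 1.97
R0 > 1, so the population is growing.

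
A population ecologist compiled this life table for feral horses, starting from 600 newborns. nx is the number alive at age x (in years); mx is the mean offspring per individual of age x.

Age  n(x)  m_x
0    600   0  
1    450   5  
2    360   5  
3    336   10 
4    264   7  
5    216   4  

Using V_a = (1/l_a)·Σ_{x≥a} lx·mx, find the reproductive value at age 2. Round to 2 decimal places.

21.87

lx = nx/n0 = nx/600: 1, 0.75, 0.6, 0.56, 0.44, 0.36
lx·mx for x ≥ 2: 3, 5.6, 3.08, 1.44 → sum = 13.12
V_2 = 13.12 / l_2 = 13.12 / 0.6 = 21.866667… → 21.87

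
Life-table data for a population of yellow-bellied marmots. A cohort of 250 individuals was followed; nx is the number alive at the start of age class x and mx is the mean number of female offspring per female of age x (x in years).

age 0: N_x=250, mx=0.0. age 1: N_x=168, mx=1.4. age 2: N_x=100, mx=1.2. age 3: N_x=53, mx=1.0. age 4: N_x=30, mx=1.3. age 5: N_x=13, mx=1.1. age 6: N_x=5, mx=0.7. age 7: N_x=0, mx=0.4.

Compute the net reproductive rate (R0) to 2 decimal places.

lx = nx/n0 = nx/250: 1, 0.672, 0.4, 0.212, 0.12, 0.052, 0.02, 0
lx·mx by age: 0, 0.9408, 0.48, 0.212, 0.156, 0.0572, 0.014, 0
R0 = Σ lx·mx = 1.86 → 1.86

1.86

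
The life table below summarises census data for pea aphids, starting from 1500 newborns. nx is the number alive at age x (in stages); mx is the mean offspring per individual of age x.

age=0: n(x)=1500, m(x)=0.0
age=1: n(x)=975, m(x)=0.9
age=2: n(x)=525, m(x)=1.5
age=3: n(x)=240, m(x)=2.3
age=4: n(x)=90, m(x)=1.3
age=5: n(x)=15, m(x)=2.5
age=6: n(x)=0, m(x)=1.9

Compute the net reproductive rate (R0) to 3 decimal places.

1.581

lx = nx/n0 = nx/1500: 1, 0.65, 0.35, 0.16, 0.06, 0.01, 0
lx·mx by age: 0, 0.585, 0.525, 0.368, 0.078, 0.025, 0
R0 = Σ lx·mx = 1.581 → 1.581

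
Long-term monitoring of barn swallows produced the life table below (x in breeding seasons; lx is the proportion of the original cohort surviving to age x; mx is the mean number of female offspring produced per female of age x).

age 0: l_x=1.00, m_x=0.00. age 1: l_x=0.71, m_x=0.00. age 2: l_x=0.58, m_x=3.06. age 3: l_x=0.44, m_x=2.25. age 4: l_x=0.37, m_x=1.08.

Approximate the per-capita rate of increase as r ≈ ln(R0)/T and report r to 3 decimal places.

0.449

R0 = Σ lx·mx = 0 + 0 + 1.7748 + 0.99 + 0.3996 = 3.1644
Σ x·lx·mx = 8.118; T = 8.118/3.1644 = 2.56542…
r ≈ ln(R0)/T = ln(3.1644)/2.56542… = 0.44904… → 0.449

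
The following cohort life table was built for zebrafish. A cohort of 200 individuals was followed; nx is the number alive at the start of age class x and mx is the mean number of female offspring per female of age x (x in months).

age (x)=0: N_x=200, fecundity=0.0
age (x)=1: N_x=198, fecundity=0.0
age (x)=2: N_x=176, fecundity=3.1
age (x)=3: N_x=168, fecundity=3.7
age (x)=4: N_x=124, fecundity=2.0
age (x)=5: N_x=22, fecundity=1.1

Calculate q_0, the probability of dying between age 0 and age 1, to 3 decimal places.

0.010

lx = nx/n0 = nx/200: 1, 0.99, 0.88, 0.84, 0.62, 0.11
q_0 = (l_0 − l_1) / l_0 = (1 − 0.99) / 1
     = 0.01 / 1 = 0.01 → 0.010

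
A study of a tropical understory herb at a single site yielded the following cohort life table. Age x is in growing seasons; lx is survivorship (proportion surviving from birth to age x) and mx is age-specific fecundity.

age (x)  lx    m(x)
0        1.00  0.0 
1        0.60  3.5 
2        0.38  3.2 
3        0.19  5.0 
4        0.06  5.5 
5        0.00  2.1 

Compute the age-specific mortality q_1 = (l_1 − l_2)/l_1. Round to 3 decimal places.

q_1 = (l_1 − l_2) / l_1 = (0.6 − 0.38) / 0.6
     = 0.22 / 0.6 = 0.366667… → 0.367

0.367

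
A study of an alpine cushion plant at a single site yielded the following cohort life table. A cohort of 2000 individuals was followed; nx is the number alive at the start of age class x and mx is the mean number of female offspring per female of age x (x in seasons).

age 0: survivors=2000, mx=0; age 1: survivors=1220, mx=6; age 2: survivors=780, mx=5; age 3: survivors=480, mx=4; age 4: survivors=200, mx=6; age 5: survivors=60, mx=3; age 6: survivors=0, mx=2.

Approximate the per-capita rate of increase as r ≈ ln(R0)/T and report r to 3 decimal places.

1.083

lx = nx/n0 = nx/2000: 1, 0.61, 0.39, 0.24, 0.1, 0.03, 0
R0 = Σ lx·mx = 0 + 3.66 + 1.95 + 0.96 + 0.6 + 0.09 + 0 = 7.26
Σ x·lx·mx = 13.29; T = 13.29/7.26 = 1.83058…
r ≈ ln(R0)/T = ln(7.26)/1.83058… = 1.08293… → 1.083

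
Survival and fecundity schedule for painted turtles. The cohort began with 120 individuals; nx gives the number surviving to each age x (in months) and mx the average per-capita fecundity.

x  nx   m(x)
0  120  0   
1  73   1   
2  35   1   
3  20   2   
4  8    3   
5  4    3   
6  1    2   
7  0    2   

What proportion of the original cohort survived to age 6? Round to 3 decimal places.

l_6 = n_6/n_0 = 1/120 = 0.008333… → 0.008

0.008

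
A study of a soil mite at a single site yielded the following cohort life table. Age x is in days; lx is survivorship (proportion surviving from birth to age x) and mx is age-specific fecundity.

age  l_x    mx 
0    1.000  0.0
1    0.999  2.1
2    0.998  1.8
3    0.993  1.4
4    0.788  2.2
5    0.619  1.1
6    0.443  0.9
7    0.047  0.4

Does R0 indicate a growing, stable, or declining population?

growing

R0 = Σ lx·mx = 0 + 2.0979 + 1.7964 + 1.3902 + 1.7336 + 0.6809 + 0.3987 + 0.0188 = 8.1165
R0 > 1, so the population is growing.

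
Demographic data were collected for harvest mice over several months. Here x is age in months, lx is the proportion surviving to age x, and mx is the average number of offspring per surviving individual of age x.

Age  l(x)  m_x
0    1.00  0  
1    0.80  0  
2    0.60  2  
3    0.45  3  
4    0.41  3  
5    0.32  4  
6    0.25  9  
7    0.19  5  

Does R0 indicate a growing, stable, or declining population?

R0 = Σ lx·mx = 0 + 0 + 1.2 + 1.35 + 1.23 + 1.28 + 2.25 + 0.95 = 8.26
R0 > 1, so the population is growing.

growing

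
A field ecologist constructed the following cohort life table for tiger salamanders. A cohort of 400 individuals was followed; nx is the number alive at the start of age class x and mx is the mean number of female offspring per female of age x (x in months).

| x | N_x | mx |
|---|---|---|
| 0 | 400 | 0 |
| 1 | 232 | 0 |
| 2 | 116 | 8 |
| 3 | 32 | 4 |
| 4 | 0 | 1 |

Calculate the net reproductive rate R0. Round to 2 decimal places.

lx = nx/n0 = nx/400: 1, 0.58, 0.29, 0.08, 0
lx·mx by age: 0, 0, 2.32, 0.32, 0
R0 = Σ lx·mx = 2.64 → 2.64

2.64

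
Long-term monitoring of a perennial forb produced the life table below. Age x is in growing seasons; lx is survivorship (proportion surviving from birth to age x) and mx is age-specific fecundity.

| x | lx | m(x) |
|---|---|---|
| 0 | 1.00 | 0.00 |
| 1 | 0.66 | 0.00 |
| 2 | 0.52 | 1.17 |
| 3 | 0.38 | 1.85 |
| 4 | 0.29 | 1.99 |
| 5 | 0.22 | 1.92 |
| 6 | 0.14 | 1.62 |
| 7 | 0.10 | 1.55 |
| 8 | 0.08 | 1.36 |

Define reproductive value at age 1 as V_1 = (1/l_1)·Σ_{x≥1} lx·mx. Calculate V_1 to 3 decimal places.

lx·mx for x ≥ 1: 0, 0.6084, 0.703, 0.5771, 0.4224, 0.2268, 0.155, 0.1088 → sum = 2.8015
V_1 = 2.8015 / l_1 = 2.8015 / 0.66 = 4.244697… → 4.245

4.245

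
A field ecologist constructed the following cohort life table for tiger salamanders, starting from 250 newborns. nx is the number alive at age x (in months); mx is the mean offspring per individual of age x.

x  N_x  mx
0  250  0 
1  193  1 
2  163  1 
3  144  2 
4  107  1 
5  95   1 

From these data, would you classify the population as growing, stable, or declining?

lx = nx/n0 = nx/250: 1, 0.772, 0.652, 0.576, 0.428, 0.38
R0 = Σ lx·mx = 0 + 0.772 + 0.652 + 1.152 + 0.428 + 0.38 = 3.384
R0 > 1, so the population is growing.

growing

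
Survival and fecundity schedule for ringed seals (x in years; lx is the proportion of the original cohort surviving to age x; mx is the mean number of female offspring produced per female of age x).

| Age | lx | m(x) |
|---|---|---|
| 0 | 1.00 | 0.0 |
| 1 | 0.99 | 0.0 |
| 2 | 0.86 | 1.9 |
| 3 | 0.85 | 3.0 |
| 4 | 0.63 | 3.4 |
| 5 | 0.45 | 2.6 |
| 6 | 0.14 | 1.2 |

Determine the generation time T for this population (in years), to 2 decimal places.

3.44

lx·mx: 0, 0, 1.634, 2.55, 2.142, 1.17, 0.168 → R0 = 7.664
x·lx·mx: 0, 0, 3.268, 7.65, 8.568, 5.85, 1.008 → Σ = 26.344
T = 26.344 / 7.664 = 3.43737… → 3.44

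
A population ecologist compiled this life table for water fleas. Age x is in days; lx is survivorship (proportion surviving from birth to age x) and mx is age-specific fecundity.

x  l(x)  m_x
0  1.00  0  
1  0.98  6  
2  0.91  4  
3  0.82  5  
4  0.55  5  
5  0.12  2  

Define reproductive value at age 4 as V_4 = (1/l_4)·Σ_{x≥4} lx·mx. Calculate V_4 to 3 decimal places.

lx·mx for x ≥ 4: 2.75, 0.24 → sum = 2.99
V_4 = 2.99 / l_4 = 2.99 / 0.55 = 5.436364… → 5.436

5.436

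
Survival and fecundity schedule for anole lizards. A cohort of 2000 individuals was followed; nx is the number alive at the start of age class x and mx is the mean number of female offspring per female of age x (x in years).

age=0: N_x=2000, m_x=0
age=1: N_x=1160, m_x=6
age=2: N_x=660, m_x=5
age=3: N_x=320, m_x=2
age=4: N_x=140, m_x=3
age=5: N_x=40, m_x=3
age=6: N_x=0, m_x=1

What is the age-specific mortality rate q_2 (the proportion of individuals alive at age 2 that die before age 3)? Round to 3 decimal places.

lx = nx/n0 = nx/2000: 1, 0.58, 0.33, 0.16, 0.07, 0.02, 0
q_2 = (l_2 − l_3) / l_2 = (0.33 − 0.16) / 0.33
     = 0.17 / 0.33 = 0.515152… → 0.515

0.515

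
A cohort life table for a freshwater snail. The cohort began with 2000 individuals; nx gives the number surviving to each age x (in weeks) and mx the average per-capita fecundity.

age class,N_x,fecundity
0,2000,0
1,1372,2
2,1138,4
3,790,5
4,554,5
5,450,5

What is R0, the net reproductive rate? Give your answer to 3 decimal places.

8.133

lx = nx/n0 = nx/2000: 1, 0.686, 0.569, 0.395, 0.277, 0.225
lx·mx by age: 0, 1.372, 2.276, 1.975, 1.385, 1.125
R0 = Σ lx·mx = 8.133 → 8.133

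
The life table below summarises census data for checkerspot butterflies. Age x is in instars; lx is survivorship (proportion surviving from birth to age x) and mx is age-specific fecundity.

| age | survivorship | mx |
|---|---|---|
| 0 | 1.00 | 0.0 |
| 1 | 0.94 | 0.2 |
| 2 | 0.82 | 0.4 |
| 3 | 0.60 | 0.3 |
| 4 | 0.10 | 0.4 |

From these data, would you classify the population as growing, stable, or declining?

R0 = Σ lx·mx = 0 + 0.188 + 0.328 + 0.18 + 0.04 = 0.736
R0 < 1, so the population is declining.

declining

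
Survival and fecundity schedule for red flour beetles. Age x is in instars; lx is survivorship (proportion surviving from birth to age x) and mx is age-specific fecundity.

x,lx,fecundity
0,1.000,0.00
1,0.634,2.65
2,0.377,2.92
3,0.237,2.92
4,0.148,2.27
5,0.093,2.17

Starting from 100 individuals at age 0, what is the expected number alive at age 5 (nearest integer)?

9

Expected survivors = N0 · l_5 = 100 × 0.093 = 9.3 → 9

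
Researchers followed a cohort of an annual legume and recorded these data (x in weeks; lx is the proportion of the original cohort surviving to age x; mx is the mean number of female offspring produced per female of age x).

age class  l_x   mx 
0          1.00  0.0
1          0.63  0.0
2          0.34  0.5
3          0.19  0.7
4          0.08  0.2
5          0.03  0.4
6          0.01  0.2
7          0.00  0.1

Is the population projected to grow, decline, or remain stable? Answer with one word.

R0 = Σ lx·mx = 0 + 0 + 0.17 + 0.133 + 0.016 + 0.012 + 0.002 + 0 = 0.333
R0 < 1, so the population is declining.

declining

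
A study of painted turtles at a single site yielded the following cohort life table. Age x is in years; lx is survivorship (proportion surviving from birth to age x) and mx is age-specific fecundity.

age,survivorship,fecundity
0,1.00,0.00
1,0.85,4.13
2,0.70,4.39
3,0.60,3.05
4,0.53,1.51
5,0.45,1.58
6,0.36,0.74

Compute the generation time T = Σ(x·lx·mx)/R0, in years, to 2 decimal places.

lx·mx: 0, 3.5105, 3.073, 1.83, 0.8003, 0.711, 0.2664 → R0 = 10.1912
x·lx·mx: 0, 3.5105, 6.146, 5.49, 3.2012, 3.555, 1.5984 → Σ = 23.5011
T = 23.5011 / 10.1912 = 2.306019… → 2.31

2.31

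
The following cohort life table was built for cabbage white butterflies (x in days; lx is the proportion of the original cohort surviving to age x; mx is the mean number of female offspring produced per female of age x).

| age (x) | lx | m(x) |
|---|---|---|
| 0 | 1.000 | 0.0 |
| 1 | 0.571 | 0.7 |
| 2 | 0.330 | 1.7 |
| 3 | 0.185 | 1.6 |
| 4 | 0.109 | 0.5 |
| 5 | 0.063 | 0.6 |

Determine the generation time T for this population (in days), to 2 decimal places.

2.09

lx·mx: 0, 0.3997, 0.561, 0.296, 0.0545, 0.0378 → R0 = 1.349
x·lx·mx: 0, 0.3997, 1.122, 0.888, 0.218, 0.189 → Σ = 2.8167
T = 2.8167 / 1.349 = 2.087991… → 2.09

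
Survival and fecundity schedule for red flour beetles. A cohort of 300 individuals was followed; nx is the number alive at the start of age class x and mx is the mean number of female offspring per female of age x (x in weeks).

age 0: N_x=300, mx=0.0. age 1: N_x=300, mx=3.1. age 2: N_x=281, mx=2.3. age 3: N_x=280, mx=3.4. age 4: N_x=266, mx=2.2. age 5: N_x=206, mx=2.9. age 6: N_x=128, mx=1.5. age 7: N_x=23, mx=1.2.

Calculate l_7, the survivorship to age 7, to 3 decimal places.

0.077

l_7 = n_7/n_0 = 23/300 = 0.076667… → 0.077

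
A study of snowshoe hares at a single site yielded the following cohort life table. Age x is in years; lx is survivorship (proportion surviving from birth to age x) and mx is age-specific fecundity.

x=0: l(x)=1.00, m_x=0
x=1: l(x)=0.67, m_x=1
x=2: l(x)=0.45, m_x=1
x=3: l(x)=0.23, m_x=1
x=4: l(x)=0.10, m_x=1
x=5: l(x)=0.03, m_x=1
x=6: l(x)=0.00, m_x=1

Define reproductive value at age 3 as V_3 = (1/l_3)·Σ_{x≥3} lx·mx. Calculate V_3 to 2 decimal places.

lx·mx for x ≥ 3: 0.23, 0.1, 0.03, 0 → sum = 0.36
V_3 = 0.36 / l_3 = 0.36 / 0.23 = 1.565217… → 1.57

1.57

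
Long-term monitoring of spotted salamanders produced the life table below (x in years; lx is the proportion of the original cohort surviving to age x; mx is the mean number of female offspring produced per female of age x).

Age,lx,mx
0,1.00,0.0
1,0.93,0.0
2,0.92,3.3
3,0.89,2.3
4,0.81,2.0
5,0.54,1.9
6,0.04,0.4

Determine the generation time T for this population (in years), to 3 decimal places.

3.088

lx·mx: 0, 0, 3.036, 2.047, 1.62, 1.026, 0.016 → R0 = 7.745
x·lx·mx: 0, 0, 6.072, 6.141, 6.48, 5.13, 0.096 → Σ = 23.919
T = 23.919 / 7.745 = 3.088315… → 3.088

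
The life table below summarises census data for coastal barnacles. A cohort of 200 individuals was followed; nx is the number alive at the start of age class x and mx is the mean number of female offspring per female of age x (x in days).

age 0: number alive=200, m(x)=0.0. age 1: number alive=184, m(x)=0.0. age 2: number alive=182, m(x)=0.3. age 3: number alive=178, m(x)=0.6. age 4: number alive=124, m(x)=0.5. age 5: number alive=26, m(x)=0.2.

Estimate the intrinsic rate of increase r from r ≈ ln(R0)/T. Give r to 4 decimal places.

0.0434

lx = nx/n0 = nx/200: 1, 0.92, 0.91, 0.89, 0.62, 0.13
R0 = Σ lx·mx = 0 + 0 + 0.273 + 0.534 + 0.31 + 0.026 = 1.143
Σ x·lx·mx = 3.518; T = 3.518/1.143 = 3.07787…
r ≈ ln(R0)/T = ln(1.143)/3.07787… = 0.043425… → 0.0434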